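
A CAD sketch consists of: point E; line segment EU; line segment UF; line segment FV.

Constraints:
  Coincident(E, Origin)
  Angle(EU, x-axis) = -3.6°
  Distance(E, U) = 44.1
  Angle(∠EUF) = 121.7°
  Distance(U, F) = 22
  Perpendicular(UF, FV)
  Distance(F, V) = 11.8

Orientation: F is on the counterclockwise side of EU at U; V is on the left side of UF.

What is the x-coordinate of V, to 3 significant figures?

47.1

E is at the origin; EU runs at -3.6° with length 44.1, so U = 44.1·(cos -3.6°, sin -3.6°) = (44.0, -2.77). ∠EUF = 121.7°, so UF runs at -3.6° + (180° − 121.7°) = 54.7° from the x-axis; with |UF| = 22.0, F = U + 22.0·(cos 54.7°, sin 54.7°) = (56.7, 15.2). UF ⟂ FV; with |FV| = 11.8 on the left of UF, V = F + 11.8·(-0.816, 0.578) = (47.1, 22.0). So V.x = 47.1.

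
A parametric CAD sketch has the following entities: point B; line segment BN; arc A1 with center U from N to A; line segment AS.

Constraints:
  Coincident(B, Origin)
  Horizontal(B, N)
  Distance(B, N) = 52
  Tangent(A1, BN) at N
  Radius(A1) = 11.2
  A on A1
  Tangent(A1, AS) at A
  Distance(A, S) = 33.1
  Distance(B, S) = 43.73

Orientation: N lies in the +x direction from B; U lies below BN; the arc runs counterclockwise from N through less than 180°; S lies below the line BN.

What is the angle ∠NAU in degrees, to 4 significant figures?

59.29°

B is at the origin; B and N share the same y with |BN| = 52.0 and N on the +x side, so N = (52.00, 0.000). Tangency of A1 to BN means the radius UN is perpendicular to BN, so U = N + (0, -11.2) = (52.00, -11.20). Since UA ⟂ AS (tangency), |US| = √(11.2² + 33.1²) = 34.94 regardless of where A sits on A1. So S lies on both circle(B, 43.73) and circle(U, 34.94); the below-BN intersection is S = (26.33, -34.91). A is the foot of the tangent from S: A = (42.16, -5.843).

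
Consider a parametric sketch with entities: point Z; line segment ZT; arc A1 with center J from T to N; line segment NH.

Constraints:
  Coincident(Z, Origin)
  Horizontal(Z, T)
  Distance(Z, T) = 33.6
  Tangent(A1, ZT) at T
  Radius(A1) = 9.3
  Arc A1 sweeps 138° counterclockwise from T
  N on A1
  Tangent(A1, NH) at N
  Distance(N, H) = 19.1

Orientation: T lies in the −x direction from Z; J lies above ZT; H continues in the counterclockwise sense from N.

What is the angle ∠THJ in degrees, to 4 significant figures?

6.665°

Z is at the origin; Z and T share the same y with |ZT| = 33.6 and T on the −x side, so T = (-33.60, 0.000). A1 meets ZT tangentially, so JT is at right angles to ZT, so J = T + (0, 9.3) = (-33.60, 9.300). On A1, T sits at bearing -90° from J; a 138° counterclockwise sweep puts N at bearing 48°, so N = J + 9.3·(cos 48°, sin 48°) = (-27.38, 16.21). A1 meets NH tangentially, so JN is at right angles to NH, so NH runs along (−sin 48°, cos 48°); with |NH| = 19.1, H = (-41.57, 28.99). Then cos ∠THJ = HT·HJ / (|HT||HJ|), giving 6.665°.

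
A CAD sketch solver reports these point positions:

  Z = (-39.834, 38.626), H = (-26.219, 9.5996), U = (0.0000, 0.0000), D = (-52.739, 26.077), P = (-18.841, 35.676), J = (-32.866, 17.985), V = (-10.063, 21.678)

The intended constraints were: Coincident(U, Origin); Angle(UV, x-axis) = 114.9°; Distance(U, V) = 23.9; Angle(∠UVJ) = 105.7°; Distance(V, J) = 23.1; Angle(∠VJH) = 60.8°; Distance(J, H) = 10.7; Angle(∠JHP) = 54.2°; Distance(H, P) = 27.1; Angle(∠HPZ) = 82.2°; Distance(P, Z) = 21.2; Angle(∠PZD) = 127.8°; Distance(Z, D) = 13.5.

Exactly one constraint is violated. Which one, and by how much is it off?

Distance(Z, D) = 13.5 — off by 4.50.

U = (0.00, 0.00) ✓; UV at 114.9° ✓; |UV| = 23.90 ✓; ∠UVJ = 105.7° ✓; |VJ| = 23.10 ✓; ∠VJH = 60.80° ✓; |JH| = 10.70 ✓; ∠JHP = 54.20° ✓; |HP| = 27.10 ✓; ∠HPZ = 82.20° ✓; |PZ| = 21.20 ✓; ∠PZD = 127.8° ✓; |ZD| = 18.00 ✗.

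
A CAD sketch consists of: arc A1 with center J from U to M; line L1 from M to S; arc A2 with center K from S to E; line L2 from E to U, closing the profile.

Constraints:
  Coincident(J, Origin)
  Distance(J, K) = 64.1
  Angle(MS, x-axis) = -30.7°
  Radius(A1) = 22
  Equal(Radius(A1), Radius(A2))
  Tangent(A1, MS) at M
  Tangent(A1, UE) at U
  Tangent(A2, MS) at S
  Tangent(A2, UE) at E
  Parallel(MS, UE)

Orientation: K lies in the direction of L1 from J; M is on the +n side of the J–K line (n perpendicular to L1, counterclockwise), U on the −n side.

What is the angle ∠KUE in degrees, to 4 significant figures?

18.94°

The slot axis is L1's direction at -30.7°, so u = (cos -30.7°, sin -30.7°) = (0.8599, -0.5105) and n = (−sin -30.7°, cos -30.7°) = (0.5105, 0.8599). J is at the origin and K lies 64.1 along u from J, so K = 64.1·u = (55.12, -32.73). Tangency of A1 to both parallel lines with radius 22.0 puts M and U at J ± 22.0·n: M = (11.23, 18.92), U = (-11.23, -18.92). Equal radii place S and E the same way about K: S = K + 22.0·n = (66.35, -13.81), E = K − 22.0·n = (43.88, -51.64). Then cos ∠KUE = UK·UE / (|UK||UE|), giving 18.94°.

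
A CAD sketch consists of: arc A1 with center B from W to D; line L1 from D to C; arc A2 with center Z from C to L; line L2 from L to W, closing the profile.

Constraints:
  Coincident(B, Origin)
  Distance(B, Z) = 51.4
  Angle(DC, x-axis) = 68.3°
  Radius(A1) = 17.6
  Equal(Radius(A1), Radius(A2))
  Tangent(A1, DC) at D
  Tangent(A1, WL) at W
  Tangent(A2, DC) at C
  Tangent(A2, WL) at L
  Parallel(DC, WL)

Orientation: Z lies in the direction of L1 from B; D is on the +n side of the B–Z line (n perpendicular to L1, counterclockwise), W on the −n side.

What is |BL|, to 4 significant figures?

54.33

The slot axis is L1's direction at 68.3°, so u = (cos 68.3°, sin 68.3°) = (0.3697, 0.9291) and n = (−sin 68.3°, cos 68.3°) = (-0.9291, 0.3697). B is at the origin and Z lies 51.4 along u from B, so Z = 51.4·u = (19.00, 47.76). Tangency of A1 to both parallel lines with radius 17.6 puts D and W at B ± 17.6·n: D = (-16.35, 6.508), W = (16.35, -6.508). Equal radii place C and L the same way about Z: C = Z + 17.6·n = (2.652, 54.26), L = Z − 17.6·n = (35.36, 41.25). Then |BL| = |L − B| = 54.33.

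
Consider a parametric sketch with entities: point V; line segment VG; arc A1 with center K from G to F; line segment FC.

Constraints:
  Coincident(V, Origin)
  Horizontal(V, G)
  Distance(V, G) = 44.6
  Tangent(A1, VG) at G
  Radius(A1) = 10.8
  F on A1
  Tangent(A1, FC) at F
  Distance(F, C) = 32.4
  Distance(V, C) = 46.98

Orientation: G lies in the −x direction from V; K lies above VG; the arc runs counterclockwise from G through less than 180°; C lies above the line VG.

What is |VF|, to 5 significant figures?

35.093

Checks: V = (0.00, 0.00) ✓; |KF| = 10.80 ✓; ∠(KF, FC) = 90.00° ✓; |FC| = 32.40 ✓; |VC| = 46.98 ✓.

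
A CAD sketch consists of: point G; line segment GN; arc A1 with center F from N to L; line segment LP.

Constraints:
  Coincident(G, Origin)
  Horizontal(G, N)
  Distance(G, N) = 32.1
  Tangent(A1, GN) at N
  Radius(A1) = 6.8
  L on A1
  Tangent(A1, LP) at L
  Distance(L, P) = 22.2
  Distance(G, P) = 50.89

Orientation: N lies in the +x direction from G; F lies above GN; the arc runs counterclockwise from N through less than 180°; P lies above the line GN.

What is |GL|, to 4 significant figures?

39.17

G is at the origin; G and N share the same y with |GN| = 32.1 and N on the +x side, so N = (32.10, 0.000). The tangent condition forces FN to be normal to GN, so F = N + (0, 6.8) = (32.10, 6.800). Since FL ⟂ LP (tangency), |FP| = √(6.8² + 22.2²) = 23.22 regardless of where L sits on A1. So P lies on both circle(G, 50.89) and circle(F, 23.22); the above-GN intersection is P = (42.92, 27.34). L is the foot of the tangent from P: L = (38.78, 5.532).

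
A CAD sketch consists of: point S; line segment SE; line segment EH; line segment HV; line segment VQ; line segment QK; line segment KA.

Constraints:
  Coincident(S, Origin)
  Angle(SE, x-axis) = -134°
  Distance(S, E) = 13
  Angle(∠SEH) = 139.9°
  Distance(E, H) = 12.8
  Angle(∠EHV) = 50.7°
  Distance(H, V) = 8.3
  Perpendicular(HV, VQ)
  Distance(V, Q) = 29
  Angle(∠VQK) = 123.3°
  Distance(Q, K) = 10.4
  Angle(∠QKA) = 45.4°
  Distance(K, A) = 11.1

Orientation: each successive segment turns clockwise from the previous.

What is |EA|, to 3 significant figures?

15.3

S is at the origin; SE runs at -134.0° with length 13.0, so E = (-9.03, -9.35). ∠SEH = 139.9° gives EH at -174° from the x-axis; with |EH| = 12.8, H = (-21.8, -10.7). ∠EHV = 50.7° gives HV at 56.6° from the x-axis; with |HV| = 8.3, V = (-17.2, -3.74). The perpendicularity gives VQ at right angles to HV, so VQ runs at -33.4°; with |VQ| = 29.0, Q = (7.02, -19.7). ∠VQK = 123.3° gives QK at -90.1° from the x-axis; with |QK| = 10.4, K = (7.00, -30.1). ∠QKA = 45.4° gives KA at 135° from the x-axis; with |KA| = 11.1, A = (-0.891, -22.3). Then |EA| = |A − E| = 15.3.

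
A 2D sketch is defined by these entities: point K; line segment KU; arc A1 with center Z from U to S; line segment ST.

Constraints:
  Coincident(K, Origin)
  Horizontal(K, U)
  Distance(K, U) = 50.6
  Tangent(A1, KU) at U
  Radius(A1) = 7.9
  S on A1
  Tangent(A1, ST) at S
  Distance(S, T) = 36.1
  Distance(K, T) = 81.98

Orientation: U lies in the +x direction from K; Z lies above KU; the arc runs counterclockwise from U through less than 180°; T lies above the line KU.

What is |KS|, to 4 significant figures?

57.94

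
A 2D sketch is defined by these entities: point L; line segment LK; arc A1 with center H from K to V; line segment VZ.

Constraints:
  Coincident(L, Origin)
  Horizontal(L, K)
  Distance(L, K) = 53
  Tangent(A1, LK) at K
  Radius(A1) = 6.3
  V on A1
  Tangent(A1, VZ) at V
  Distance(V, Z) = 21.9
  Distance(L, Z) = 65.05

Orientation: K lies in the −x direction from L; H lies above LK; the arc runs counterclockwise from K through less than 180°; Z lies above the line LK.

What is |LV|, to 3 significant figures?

48.5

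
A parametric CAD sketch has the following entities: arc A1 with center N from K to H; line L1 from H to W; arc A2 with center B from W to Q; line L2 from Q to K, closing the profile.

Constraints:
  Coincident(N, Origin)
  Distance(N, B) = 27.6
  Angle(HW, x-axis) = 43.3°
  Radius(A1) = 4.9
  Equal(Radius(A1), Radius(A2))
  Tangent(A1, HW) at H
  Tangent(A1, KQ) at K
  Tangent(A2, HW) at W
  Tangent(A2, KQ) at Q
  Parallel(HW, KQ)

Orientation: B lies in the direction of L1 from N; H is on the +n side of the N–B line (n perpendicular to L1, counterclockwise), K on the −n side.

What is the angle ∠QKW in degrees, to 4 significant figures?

19.55°

The slot axis is L1's direction at 43.3°, so u = (cos 43.3°, sin 43.3°) = (0.7278, 0.6858) and n = (−sin 43.3°, cos 43.3°) = (-0.6858, 0.7278). N is at the origin and B lies 27.6 along u from N, so B = 27.6·u = (20.09, 18.93). Tangency of A1 to both parallel lines with radius 4.9 puts H and K at N ± 4.9·n: H = (-3.361, 3.566), K = (3.361, -3.566). Equal radii place W and Q the same way about B: W = B + 4.9·n = (16.73, 22.49), Q = B − 4.9·n = (23.45, 15.36). Then cos ∠QKW = KQ·KW / (|KQ||KW|), giving 19.55°.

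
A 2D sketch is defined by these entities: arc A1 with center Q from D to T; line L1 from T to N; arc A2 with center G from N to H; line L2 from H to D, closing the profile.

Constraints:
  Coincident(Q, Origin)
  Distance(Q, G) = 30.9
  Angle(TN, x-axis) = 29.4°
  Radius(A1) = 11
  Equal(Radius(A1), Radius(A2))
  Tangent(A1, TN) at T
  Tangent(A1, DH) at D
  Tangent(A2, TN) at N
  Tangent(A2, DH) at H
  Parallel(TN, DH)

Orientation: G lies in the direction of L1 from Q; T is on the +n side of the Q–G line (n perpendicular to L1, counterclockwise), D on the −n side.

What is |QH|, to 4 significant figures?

32.80

The slot axis is L1's direction at 29.4°, so u = (cos 29.4°, sin 29.4°) = (0.8712, 0.4909) and n = (−sin 29.4°, cos 29.4°) = (-0.4909, 0.8712). Q is at the origin and G lies 30.9 along u from Q, so G = 30.9·u = (26.92, 15.17). Tangency of A1 to both parallel lines with radius 11.0 puts T and D at Q ± 11.0·n: T = (-5.400, 9.583), D = (5.400, -9.583). Equal radii place N and H the same way about G: N = G + 11.0·n = (21.52, 24.75), H = G − 11.0·n = (32.32, 5.586). Then |QH| = |H − Q| = 32.80.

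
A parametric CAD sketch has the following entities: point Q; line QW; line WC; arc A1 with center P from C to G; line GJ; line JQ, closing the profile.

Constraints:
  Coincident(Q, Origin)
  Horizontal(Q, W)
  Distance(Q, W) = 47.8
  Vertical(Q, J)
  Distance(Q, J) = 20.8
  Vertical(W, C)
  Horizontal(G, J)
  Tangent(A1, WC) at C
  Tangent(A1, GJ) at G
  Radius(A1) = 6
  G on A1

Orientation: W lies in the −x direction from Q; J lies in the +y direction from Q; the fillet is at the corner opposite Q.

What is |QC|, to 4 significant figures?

50.04

Q is at the origin; QW is horizontal with |QW| = 47.8 and W on the −x side, so W = (-47.80, 0.000). QJ is vertical with |QJ| = 20.8 and J on the +y side, so J = (0.000, 20.80). The virtual corner opposite Q is at (-47.80, 20.80). The tangent condition forces PC to be normal to WC and since A1 is tangent to GJ there, PG ⟂ GJ, with radius 6.0, so the center P sits 6.0 in from both sides at P = (-41.80, 14.80). That places the tangent points at C = (-47.80, 14.80) on WC and G = (-41.80, 20.80) on GJ. Then |QC| = |C − Q| = 50.04.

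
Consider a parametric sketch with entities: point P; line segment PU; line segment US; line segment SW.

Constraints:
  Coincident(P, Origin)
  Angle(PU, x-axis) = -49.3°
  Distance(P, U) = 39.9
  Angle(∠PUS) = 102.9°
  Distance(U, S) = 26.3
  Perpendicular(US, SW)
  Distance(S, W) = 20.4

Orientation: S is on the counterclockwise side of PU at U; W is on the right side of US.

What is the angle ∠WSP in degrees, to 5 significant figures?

137.85°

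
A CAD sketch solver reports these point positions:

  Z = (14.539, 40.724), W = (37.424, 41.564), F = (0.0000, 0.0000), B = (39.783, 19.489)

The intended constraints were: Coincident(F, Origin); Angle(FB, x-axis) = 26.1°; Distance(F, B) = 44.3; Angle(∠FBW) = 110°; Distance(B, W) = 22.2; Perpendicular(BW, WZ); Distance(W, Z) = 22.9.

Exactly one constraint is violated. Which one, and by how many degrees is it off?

Perpendicular(BW, WZ) — off by 4.00°.

F = (0.00, 0.00) ✓; FB at 26.10° ✓; |FB| = 44.30 ✓; ∠FBW = 110.0° ✓; |BW| = 22.20 ✓; ∠(BW, WZ) = 86.00° ✗; |WZ| = 22.90 ✓.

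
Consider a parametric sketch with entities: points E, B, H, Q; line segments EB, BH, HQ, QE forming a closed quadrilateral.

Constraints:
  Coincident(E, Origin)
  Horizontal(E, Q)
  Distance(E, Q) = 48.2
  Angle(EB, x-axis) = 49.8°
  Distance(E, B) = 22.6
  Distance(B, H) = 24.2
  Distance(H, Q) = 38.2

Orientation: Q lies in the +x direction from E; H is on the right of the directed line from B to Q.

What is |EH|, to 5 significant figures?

12.467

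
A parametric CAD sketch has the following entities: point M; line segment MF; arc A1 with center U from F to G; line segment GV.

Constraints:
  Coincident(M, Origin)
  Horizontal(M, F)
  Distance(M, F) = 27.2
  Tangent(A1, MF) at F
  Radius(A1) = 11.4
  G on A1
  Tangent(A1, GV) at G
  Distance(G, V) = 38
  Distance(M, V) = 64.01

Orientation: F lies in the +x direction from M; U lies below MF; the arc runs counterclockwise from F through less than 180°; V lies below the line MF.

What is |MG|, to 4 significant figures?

26.09

Checks: |UG| = 11.40 ✓; ∠(UG, GV) = 90.00° ✓; |GV| = 38.00 ✓; |MV| = 64.01 ✓.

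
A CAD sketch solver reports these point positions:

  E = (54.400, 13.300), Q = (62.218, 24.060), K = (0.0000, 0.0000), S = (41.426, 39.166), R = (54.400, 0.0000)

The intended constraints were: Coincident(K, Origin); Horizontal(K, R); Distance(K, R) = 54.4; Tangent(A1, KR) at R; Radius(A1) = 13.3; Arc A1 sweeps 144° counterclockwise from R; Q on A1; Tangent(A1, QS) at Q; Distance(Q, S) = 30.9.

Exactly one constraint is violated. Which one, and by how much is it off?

Distance(Q, S) = 30.9 — off by 5.20.

K = (0.00, 0.00) ✓; K.y = 0.00, R.y = 0.00 ✓; |KR| = 54.40 ✓; ∠(ER, RK) = 90.00° ✓; |ER| = 13.30 ✓; bearing(E→Q) − bearing(E→R) = 144.0° ✓; |EQ| = 13.30 ✓; ∠(EQ, QS) = 90.00° ✓; |QS| = 25.70 ✗.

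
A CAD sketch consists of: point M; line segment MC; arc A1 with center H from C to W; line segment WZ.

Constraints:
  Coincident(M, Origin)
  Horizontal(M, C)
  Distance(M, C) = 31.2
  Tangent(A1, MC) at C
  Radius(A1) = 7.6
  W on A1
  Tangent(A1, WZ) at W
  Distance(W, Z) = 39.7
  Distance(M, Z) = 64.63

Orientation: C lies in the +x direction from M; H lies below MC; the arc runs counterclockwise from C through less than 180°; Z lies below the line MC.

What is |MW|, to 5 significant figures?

27.436

Checks: |HW| = 7.600 ✓; ∠(HW, WZ) = 90.00° ✓; |WZ| = 39.70 ✓; |MZ| = 64.63 ✓.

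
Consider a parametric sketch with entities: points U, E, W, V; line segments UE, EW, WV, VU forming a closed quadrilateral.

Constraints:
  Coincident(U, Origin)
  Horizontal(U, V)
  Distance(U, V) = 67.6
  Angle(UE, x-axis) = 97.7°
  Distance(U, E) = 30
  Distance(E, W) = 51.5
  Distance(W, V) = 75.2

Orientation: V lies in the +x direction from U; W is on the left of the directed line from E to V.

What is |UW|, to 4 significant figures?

73.74

Checks: |EW| = 51.50 ✓; |WV| = 75.20 ✓.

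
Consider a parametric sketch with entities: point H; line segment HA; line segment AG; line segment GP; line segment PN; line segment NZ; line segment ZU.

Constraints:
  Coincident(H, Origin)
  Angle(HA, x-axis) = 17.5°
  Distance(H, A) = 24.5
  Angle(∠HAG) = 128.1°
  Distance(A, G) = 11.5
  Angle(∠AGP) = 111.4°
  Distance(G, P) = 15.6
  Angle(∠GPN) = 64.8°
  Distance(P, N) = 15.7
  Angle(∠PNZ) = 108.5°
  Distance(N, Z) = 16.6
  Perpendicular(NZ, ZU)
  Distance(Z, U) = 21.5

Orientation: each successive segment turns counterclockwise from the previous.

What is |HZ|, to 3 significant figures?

25.1

H is at the origin; HA runs at 17.5° with length 24.5, so A = (23.4, 7.37). ∠HAG = 128.1° gives AG at 69.4° from the x-axis; with |AG| = 11.5, G = (27.4, 18.1). ∠AGP = 111.4° gives GP at 138° from the x-axis; with |GP| = 15.6, P = (15.8, 28.6). ∠GPN = 64.8° gives PN at -107° from the x-axis; with |PN| = 15.7, N = (11.3, 13.5). ∠PNZ = 108.5° gives NZ at -35.3° from the x-axis; with |NZ| = 16.6, Z = (24.8, 3.95). Then |HZ| = |Z − H| = 25.1.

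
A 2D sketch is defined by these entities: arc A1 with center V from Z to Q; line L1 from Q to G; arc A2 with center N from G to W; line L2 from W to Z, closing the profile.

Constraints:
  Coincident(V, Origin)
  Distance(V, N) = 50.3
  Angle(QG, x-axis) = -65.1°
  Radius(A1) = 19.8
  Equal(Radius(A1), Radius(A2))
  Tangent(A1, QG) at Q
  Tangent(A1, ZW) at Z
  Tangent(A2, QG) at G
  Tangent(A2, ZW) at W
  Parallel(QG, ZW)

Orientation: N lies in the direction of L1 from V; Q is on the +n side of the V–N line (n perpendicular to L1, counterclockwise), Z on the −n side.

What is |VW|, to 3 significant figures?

54.1

Tangency of A1 to both parallel lines with radius 19.8 puts Q and Z at V ± 19.8·n: Q = (18.0, 8.34), Z = (-18.0, -8.34). Equal radii place G and W the same way about N: G = N + 19.8·n = (39.1, -37.3), W = N − 19.8·n = (3.22, -54.0). Then |VW| = |W − V| = 54.1.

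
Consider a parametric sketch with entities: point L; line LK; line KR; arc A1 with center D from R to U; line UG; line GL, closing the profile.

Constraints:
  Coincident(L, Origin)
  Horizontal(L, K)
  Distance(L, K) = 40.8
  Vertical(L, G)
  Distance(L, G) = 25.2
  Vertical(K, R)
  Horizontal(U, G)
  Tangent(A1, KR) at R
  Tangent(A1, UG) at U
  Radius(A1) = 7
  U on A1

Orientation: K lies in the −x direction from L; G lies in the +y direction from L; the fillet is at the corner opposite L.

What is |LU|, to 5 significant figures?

42.160

The virtual corner opposite L is at (-40.800, 25.200). Since A1 is tangent to KR there, DR ⟂ KR and since A1 is tangent to UG there, DU ⟂ UG, with radius 7.0, so the center D sits 7.0 in from both sides at D = (-33.800, 18.200). That places the tangent points at R = (-40.800, 18.200) on KR and U = (-33.800, 25.200) on UG. Then |LU| = |U − L| = 42.160.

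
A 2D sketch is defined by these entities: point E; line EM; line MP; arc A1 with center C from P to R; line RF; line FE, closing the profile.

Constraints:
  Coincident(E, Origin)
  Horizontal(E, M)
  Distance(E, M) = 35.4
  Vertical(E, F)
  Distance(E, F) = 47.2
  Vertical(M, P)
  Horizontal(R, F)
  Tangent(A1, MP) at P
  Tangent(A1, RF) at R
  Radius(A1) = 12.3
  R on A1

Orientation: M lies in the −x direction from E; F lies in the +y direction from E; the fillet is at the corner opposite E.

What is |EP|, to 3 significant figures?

49.7

E is at the origin; EM is horizontal with |EM| = 35.4 and M on the −x side, so M = (-35.4, 0.00). E and F share the same x with |EF| = 47.2 and F on the +y side, so F = (0.00, 47.2). The virtual corner opposite E is at (-35.4, 47.2). A1 meets MP tangentially, so CP is at right angles to MP and the tangent condition forces CR to be normal to RF, with radius 12.3, so the center C sits 12.3 in from both sides at C = (-23.1, 34.9). That places the tangent points at P = (-35.4, 34.9) on MP and R = (-23.1, 47.2) on RF. Then |EP| = |P − E| = 49.7.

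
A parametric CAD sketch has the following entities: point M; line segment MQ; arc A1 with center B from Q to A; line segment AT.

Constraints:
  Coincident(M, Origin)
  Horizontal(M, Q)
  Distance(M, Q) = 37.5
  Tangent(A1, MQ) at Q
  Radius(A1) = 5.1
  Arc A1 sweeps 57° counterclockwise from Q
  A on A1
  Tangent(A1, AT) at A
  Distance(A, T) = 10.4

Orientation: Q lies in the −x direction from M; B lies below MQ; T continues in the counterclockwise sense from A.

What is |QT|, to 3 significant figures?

14.9

On A1, Q sits at bearing 90° from B; a 57° counterclockwise sweep puts A at bearing 147°, so A = B + 5.1·(cos 147°, sin 147°) = (-41.8, -2.32). Since A1 is tangent to AT there, BA ⟂ AT, so AT runs along (−sin 147°, cos 147°); with |AT| = 10.4, T = (-47.4, -11.0). Then |QT| = |T − Q| = 14.9.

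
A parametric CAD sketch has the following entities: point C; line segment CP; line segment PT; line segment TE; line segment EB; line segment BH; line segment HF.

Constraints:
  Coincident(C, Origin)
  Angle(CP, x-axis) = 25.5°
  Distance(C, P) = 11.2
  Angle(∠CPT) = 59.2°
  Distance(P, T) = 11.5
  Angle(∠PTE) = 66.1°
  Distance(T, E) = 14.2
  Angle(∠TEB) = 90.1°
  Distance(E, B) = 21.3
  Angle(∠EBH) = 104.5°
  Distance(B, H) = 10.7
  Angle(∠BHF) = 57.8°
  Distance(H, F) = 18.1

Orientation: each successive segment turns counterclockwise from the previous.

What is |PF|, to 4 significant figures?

6.022

∠EBH = 104.5° gives BH at 65.60° from the x-axis; with |BH| = 10.7, H = (23.53, 3.292). ∠BHF = 57.8° gives HF at -172.2° from the x-axis; with |HF| = 18.1, F = (5.595, 0.8354). Then |PF| = |F − P| = 6.022.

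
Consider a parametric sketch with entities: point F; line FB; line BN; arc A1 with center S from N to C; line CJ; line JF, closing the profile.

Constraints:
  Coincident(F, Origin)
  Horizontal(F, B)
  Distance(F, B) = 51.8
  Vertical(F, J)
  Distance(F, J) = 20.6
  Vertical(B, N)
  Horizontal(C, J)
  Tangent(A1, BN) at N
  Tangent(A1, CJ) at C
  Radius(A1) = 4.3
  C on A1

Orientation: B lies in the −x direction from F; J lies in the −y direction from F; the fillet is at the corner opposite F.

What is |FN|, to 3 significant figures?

54.3

The virtual corner opposite F is at (-51.8, -20.6). The tangent condition forces SN to be normal to BN and A1 meets CJ tangentially, so SC is at right angles to CJ, with radius 4.3, so the center S sits 4.3 in from both sides at S = (-47.5, -16.3). That places the tangent points at N = (-51.8, -16.3) on BN and C = (-47.5, -20.6) on CJ. Then |FN| = |N − F| = 54.3.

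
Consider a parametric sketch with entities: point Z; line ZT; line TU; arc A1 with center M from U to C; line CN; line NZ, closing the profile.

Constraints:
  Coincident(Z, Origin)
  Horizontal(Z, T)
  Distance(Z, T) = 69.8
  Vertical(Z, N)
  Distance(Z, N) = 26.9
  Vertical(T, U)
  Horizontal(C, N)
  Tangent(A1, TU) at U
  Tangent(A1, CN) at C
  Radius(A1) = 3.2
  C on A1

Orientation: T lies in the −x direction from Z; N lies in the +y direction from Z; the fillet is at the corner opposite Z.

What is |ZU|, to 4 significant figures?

73.71

Z is at the origin; Z and T share the same y with |ZT| = 69.8 and T on the −x side, so T = (-69.80, 0.000). Z and N share the same x with |ZN| = 26.9 and N on the +y side, so N = (0.000, 26.90). The virtual corner opposite Z is at (-69.80, 26.90). A1 meets TU tangentially, so MU is at right angles to TU and tangency of A1 to CN means the radius MC is perpendicular to CN, with radius 3.2, so the center M sits 3.2 in from both sides at M = (-66.60, 23.70). That places the tangent points at U = (-69.80, 23.70) on TU and C = (-66.60, 26.90) on CN. Then |ZU| = |U − Z| = 73.71.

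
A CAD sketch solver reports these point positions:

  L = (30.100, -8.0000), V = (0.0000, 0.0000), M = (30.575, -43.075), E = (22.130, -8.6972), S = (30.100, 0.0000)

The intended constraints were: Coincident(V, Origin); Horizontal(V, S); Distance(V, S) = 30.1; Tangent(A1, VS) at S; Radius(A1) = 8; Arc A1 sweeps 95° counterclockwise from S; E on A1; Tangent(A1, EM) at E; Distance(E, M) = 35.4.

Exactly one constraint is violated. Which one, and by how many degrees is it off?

Tangent(A1, EM) at E — off by 8.80°.

V = (0.00, 0.00) ✓; V.y = 0.00, S.y = 0.00 ✓; |VS| = 30.10 ✓; ∠(LS, SV) = 90.00° ✓; |LS| = 8.000 ✓; bearing(L→E) − bearing(L→S) = 95.00° ✓; |LE| = 8.000 ✓; ∠(LE, EM) = 81.20° ✗; |EM| = 35.40 ✓.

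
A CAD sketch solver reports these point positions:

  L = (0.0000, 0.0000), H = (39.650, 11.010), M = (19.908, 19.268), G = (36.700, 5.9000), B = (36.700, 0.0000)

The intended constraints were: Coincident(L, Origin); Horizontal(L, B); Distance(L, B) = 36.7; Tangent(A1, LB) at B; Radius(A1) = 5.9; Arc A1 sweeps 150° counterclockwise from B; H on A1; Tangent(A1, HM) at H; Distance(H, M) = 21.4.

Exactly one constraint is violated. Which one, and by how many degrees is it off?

Tangent(A1, HM) at H — off by 7.30°.

L = (0.00, 0.00) ✓; L.y = 0.00, B.y = 0.00 ✓; |LB| = 36.70 ✓; ∠(GB, BL) = 90.00° ✓; |GB| = 5.900 ✓; bearing(G→H) − bearing(G→B) = 150.0° ✓; |GH| = 5.900 ✓; ∠(GH, HM) = 82.70° ✗; |HM| = 21.40 ✓.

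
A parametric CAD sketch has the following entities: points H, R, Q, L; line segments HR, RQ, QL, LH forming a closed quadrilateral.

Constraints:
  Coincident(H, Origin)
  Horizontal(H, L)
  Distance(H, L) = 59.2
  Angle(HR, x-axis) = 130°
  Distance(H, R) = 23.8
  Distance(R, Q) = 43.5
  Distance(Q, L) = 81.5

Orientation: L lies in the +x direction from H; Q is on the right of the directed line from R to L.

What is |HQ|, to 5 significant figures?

31.125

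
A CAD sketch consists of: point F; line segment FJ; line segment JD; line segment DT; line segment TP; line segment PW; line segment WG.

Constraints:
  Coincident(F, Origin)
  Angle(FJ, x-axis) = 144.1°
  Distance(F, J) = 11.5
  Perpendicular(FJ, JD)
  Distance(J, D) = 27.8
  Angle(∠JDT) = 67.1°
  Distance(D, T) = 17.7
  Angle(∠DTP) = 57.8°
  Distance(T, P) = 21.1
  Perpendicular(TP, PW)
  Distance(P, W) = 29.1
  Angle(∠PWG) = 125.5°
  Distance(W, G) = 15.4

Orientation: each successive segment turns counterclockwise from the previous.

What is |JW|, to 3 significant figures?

37.2

F is at the origin; FJ runs at 144.1° with length 11.5, so J = (-9.32, 6.74). FJ ⟂ JD, so JD runs at -126°; with |JD| = 27.8, D = (-25.6, -15.8). ∠JDT = 67.1° gives DT at -13.0° from the x-axis; with |DT| = 17.7, T = (-8.37, -19.8). ∠DTP = 57.8° gives TP at 109° from the x-axis; with |TP| = 21.1, P = (-15.3, 0.169). The perpendicularity gives PW at right angles to TP, so PW runs at -161°; with |PW| = 29.1, W = (-42.8, -9.40). Then |JW| = |W − J| = 37.2.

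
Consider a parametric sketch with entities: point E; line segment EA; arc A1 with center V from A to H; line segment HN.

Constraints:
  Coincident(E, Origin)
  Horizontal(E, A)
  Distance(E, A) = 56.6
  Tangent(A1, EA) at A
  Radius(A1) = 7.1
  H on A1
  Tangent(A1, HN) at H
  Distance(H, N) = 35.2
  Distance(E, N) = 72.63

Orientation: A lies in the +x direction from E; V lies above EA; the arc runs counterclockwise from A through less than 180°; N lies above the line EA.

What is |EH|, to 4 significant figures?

64.14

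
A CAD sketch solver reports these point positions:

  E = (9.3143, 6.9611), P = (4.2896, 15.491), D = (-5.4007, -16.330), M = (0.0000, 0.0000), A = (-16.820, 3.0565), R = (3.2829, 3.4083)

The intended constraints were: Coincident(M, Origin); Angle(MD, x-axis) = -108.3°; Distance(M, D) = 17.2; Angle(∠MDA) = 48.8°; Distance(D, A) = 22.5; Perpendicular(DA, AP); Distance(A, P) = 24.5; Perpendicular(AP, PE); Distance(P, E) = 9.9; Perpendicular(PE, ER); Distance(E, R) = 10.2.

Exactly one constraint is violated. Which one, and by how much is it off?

Distance(E, R) = 10.2 — off by 3.20.

M = (0.00, 0.00) ✓; MD at -108.3° ✓; |MD| = 17.20 ✓; ∠MDA = 48.80° ✓; |DA| = 22.50 ✓; ∠(DA, AP) = 90.00° ✓; |AP| = 24.50 ✓; ∠(AP, PE) = 90.00° ✓; |PE| = 9.900 ✓; ∠(PE, ER) = 90.00° ✓; |ER| = 7.000 ✗.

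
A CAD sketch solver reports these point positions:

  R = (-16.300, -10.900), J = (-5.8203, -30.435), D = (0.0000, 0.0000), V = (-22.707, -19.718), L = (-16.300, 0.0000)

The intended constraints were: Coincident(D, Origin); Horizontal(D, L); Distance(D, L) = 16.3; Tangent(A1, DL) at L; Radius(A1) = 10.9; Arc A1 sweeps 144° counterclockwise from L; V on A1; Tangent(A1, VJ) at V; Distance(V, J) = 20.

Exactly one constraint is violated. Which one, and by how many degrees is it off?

Tangent(A1, VJ) at V — off by 3.60°.

D = (0.00, 0.00) ✓; D.y = 0.00, L.y = 0.00 ✓; |DL| = 16.30 ✓; ∠(RL, LD) = 90.00° ✓; |RL| = 10.90 ✓; bearing(R→V) − bearing(R→L) = 144.0° ✓; |RV| = 10.90 ✓; ∠(RV, VJ) = 86.40° ✗; |VJ| = 20.00 ✓.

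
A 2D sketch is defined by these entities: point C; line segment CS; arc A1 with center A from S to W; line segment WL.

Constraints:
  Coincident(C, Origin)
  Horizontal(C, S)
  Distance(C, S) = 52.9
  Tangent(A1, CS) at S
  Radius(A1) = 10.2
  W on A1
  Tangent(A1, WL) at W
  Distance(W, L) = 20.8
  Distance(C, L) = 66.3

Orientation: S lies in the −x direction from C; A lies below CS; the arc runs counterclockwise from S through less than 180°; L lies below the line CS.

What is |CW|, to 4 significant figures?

64.06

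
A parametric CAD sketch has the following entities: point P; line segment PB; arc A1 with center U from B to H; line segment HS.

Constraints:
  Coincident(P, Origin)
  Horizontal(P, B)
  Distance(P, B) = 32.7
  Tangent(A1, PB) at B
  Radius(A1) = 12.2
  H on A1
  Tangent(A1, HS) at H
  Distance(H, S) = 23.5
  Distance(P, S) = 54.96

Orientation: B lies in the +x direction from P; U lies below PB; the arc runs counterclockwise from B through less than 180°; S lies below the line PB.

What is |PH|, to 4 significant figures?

31.52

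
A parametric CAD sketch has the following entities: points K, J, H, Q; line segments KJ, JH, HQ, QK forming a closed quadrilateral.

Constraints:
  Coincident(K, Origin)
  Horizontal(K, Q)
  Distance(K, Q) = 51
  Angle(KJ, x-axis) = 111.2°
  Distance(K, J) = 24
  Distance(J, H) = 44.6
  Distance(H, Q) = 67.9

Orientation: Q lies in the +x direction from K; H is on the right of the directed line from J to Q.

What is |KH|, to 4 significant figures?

25.67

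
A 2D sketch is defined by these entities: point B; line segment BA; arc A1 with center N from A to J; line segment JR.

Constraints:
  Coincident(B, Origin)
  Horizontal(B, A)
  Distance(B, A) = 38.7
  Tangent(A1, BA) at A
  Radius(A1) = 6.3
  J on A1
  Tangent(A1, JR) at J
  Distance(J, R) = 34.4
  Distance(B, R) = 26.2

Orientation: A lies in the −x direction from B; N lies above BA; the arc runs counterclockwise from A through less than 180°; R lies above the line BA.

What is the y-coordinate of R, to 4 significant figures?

24.63

Checks: |NA| = 6.300 ✓; |NJ| = 6.300 ✓; ∠(NJ, JR) = 90.00° ✓; |JR| = 34.40 ✓; |BR| = 26.20 ✓.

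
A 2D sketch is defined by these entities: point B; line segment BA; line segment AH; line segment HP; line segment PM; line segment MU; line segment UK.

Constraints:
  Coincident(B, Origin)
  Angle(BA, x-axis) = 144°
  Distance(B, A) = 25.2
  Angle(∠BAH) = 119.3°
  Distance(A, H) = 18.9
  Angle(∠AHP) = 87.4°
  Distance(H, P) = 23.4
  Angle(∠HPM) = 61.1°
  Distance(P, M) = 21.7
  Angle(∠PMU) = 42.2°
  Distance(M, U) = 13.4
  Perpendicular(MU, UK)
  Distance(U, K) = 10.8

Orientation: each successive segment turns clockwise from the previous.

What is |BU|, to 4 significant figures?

27.77

∠HPM = 61.1° gives PM at -128.2° from the x-axis; with |PM| = 21.7, M = (-8.509, 12.75). ∠PMU = 42.2° gives MU at 94.00° from the x-axis; with |MU| = 13.4, U = (-9.444, 26.12). Then |BU| = |U − B| = 27.77.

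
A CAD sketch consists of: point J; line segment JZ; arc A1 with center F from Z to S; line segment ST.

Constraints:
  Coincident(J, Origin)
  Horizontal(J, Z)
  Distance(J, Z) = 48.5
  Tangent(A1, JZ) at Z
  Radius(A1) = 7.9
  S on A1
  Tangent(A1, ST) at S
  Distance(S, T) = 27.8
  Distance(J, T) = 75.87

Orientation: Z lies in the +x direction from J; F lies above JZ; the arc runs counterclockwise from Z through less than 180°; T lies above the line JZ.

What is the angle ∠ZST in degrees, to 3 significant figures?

153°

Checks: ∠(FZ, ZJ) = 90.00° ✓; |FS| = 7.900 ✓; ∠(FS, ST) = 90.00° ✓; |ST| = 27.80 ✓; |JT| = 75.87 ✓.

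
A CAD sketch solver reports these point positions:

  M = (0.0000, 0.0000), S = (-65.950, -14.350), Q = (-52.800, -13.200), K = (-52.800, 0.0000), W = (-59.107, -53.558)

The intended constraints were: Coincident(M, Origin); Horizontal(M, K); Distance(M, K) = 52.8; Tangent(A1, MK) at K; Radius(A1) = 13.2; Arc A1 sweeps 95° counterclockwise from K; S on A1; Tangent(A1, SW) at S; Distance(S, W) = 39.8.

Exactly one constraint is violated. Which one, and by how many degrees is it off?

Tangent(A1, SW) at S — off by 4.90°.

M = (0.00, 0.00) ✓; M.y = 0.00, K.y = 0.00 ✓; |MK| = 52.80 ✓; ∠(QK, KM) = 90.00° ✓; |QK| = 13.20 ✓; bearing(Q→S) − bearing(Q→K) = 95.00° ✓; |QS| = 13.20 ✓; ∠(QS, SW) = 85.10° ✗; |SW| = 39.80 ✓.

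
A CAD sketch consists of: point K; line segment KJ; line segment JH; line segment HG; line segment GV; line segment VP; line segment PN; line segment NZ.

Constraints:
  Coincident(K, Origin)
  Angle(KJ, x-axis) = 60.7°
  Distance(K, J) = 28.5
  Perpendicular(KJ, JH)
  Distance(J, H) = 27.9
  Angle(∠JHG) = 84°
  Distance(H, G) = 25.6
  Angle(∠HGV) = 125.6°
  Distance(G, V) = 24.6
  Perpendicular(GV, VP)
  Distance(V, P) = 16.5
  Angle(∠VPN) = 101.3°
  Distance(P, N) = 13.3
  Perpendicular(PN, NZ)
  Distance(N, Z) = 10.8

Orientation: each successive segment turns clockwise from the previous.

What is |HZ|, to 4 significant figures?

27.27

∠VPN = 101.3° gives PN at 11.60° from the x-axis; with |PN| = 13.3, N = (11.83, 9.352). The perpendicularity gives NZ at right angles to PN, so NZ runs at -78.40°; with |NZ| = 10.8, Z = (14.00, -1.227). Then |HZ| = |Z − H| = 27.27.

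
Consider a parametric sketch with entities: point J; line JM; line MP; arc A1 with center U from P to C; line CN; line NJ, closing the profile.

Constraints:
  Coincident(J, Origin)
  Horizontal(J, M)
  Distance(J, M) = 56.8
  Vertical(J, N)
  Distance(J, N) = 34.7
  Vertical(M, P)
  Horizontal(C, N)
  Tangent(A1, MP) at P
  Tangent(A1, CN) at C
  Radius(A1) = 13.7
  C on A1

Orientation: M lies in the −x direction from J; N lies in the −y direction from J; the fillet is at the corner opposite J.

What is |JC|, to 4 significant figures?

55.33

J is at the origin; JM is horizontal with |JM| = 56.8 and M on the −x side, so M = (-56.80, 0.000). JN is vertical with |JN| = 34.7 and N on the −y side, so N = (0.000, -34.70). The virtual corner opposite J is at (-56.80, -34.70). A1 meets MP tangentially, so UP is at right angles to MP and the tangent condition forces UC to be normal to CN, with radius 13.7, so the center U sits 13.7 in from both sides at U = (-43.10, -21.00). That places the tangent points at P = (-56.80, -21.00) on MP and C = (-43.10, -34.70) on CN. Then |JC| = |C − J| = 55.33.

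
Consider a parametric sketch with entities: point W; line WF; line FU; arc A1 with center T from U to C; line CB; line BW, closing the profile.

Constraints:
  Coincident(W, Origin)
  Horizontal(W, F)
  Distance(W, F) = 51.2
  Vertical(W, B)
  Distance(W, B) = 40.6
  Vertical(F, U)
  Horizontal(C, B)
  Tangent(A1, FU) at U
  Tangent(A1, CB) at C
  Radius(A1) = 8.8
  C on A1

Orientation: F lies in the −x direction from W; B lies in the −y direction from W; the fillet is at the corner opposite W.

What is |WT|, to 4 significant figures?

53.00

W is at the origin; WF is horizontal with |WF| = 51.2 and F on the −x side, so F = (-51.20, 0.000). WB is vertical with |WB| = 40.6 and B on the −y side, so B = (0.000, -40.60). The virtual corner opposite W is at (-51.20, -40.60). Since A1 is tangent to FU there, TU ⟂ FU and since A1 is tangent to CB there, TC ⟂ CB, with radius 8.8, so the center T sits 8.8 in from both sides at T = (-42.40, -31.80). Then |WT| = |T − W| = 53.00.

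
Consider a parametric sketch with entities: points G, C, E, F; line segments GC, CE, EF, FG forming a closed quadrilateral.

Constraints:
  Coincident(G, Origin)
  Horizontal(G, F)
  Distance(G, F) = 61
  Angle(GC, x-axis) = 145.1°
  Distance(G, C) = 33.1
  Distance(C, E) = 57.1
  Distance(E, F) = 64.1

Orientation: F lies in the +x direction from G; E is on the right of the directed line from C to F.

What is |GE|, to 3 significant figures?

29.3

Checks: |CE| = 57.10 ✓; |EF| = 64.10 ✓.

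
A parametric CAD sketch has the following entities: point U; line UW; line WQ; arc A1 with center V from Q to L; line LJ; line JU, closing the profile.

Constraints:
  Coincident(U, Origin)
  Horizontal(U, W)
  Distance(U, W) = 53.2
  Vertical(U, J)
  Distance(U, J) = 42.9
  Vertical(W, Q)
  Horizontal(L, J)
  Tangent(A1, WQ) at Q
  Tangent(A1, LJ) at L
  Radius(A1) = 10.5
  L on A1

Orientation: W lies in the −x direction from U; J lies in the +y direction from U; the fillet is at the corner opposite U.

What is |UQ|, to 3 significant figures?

62.3

The virtual corner opposite U is at (-53.2, 42.9). The tangent condition forces VQ to be normal to WQ and A1 meets LJ tangentially, so VL is at right angles to LJ, with radius 10.5, so the center V sits 10.5 in from both sides at V = (-42.7, 32.4). That places the tangent points at Q = (-53.2, 32.4) on WQ and L = (-42.7, 42.9) on LJ. Then |UQ| = |Q − U| = 62.3.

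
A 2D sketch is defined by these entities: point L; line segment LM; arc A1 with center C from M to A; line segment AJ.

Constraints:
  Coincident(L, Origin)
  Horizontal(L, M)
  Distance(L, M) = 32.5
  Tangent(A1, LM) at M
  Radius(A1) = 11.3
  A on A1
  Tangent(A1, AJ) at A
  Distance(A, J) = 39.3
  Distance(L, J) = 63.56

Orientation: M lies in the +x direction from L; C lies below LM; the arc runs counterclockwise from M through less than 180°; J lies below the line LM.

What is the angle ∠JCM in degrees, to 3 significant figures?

174°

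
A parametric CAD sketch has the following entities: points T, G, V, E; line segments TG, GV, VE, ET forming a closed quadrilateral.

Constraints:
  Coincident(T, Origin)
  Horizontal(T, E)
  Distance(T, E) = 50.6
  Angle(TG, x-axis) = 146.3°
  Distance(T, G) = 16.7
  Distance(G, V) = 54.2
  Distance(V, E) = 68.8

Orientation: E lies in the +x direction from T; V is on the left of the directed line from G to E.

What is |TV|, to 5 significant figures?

58.152

Checks: |GV| = 54.20 ✓; |VE| = 68.80 ✓.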